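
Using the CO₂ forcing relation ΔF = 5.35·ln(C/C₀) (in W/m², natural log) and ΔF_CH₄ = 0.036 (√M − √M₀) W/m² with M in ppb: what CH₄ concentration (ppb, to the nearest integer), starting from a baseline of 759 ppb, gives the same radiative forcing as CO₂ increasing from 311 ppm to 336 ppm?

CO₂ forcing: 5.35 × ln(336/311) = 5.35 × 0.077318 = 0.41365 W/m².
Set 0.036(√M − √759) = 0.41365: √M = 0.41365/0.036 + √759 = 11.4903 + 27.5500 = 39.0403.
M = (39.0403)² = 1524.15 ppb.

M ≈ 1524 ppb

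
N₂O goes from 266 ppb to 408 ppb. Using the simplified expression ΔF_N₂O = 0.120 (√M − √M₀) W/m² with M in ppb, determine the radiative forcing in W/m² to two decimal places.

N₂O: 0.120 × (√408 − √266) = 0.120 × (20.1990 − 16.3095) = 0.120 × 3.8895 = 0.4667 W/m².

ΔF = 0.47 W/m²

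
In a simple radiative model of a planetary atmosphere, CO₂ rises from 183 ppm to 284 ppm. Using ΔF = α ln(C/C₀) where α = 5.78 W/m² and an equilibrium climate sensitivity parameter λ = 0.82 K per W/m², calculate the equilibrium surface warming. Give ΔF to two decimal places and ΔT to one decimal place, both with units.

ΔF = 2.54 W/m²; ΔT = 2.1 K

CO₂: 5.78 × ln(284/183) = 5.78 × ln(1.55191) = 5.78 × 0.43949 = 2.5403 W/m².
ΔT = λ ΔF = 0.82 × 2.54 = 2.0828 K.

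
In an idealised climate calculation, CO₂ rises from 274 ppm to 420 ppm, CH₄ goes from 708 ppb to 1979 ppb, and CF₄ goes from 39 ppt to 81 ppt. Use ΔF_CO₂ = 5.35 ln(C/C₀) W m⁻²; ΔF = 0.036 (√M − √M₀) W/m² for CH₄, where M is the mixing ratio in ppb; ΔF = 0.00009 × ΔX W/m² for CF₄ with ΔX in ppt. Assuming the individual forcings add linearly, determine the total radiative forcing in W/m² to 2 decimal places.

CO₂: 5.35 × ln(420/274) = 5.35 × ln(1.53285) = 5.35 × 0.42713 = 2.2851 W/m².
CH₄: 0.036 × (√1979 − √708) = 0.036 × (44.4860 − 26.6083) = 0.036 × 17.8777 = 0.6436 W/m².
CF₄: ΔF = 0.00009 × (81 − 39) = 0.00009 × 42 = 0.0038 W/m².
Total ΔF = 2.2851 + 0.6436 + 0.0038 = 2.9325 W/m².

ΔF = 2.93 W/m²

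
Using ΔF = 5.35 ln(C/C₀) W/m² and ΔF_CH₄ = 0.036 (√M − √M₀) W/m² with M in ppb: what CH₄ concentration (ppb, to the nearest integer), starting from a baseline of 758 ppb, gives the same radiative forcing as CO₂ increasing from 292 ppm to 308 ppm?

M ≈ 1257 ppb

CO₂ forcing: 5.35 × ln(308/292) = 5.35 × 0.053346 = 0.28540 W/m².
Set 0.036(√M − √758) = 0.28540: √M = 0.28540/0.036 + √758 = 7.9278 + 27.5318 = 35.4596.
M = (35.4596)² = 1257.38 ppb.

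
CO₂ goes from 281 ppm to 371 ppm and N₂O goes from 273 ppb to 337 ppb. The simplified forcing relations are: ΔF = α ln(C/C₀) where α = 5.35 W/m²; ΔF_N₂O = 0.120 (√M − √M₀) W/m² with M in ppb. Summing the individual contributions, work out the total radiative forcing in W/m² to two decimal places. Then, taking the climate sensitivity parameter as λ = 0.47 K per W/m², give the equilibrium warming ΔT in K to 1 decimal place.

CO₂: 5.35 × ln(371/281) = 5.35 × ln(1.32028) = 5.35 × 0.27784 = 1.4864 W/m².
N₂O: 0.120 × (√337 − √273) = 0.120 × (18.3576 − 16.5227) = 0.120 × 1.8349 = 0.2202 W/m².
Total ΔF = 1.4864 + 0.2202 = 1.7066 W/m².
ΔT = λ ΔF = 0.47 × 1.71 = 0.8037 K.

ΔF = 1.71 W/m²; ΔT = 0.8 K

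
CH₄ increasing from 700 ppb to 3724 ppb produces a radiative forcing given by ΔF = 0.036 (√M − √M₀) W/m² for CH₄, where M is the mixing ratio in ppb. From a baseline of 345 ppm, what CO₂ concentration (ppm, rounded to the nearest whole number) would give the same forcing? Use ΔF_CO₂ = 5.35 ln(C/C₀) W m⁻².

C ≈ 435 ppm

CH₄ forcing: 0.036 × (√3724 − √700) = 0.036 × (61.0246 − 26.4575) = 0.036 × 34.5671 = 1.24442 W/m².
Set 5.35 ln(C/345) = 1.24442: ln(C/345) = 1.24442/5.35 = 0.23260, so C = 345 × e^0.23260 = 345 × 1.26188 = 435.35 ppm.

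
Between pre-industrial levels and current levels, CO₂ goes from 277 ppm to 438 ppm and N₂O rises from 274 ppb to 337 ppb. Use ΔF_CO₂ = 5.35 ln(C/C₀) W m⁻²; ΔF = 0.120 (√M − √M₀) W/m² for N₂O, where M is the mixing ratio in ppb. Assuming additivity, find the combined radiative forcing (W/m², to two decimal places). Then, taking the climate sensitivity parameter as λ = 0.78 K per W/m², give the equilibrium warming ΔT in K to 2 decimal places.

ΔF = 2.67 W/m²; ΔT = 2.08 K

CO₂: 5.35 × ln(438/277) = 5.35 × ln(1.58123) = 5.35 × 0.45820 = 2.4514 W/m².
N₂O: 0.120 × (√337 − √274) = 0.120 × (18.3576 − 16.5529) = 0.120 × 1.8047 = 0.2166 W/m².
Total ΔF = 2.4514 + 0.2166 = 2.6680 W/m².
ΔT = λ ΔF = 0.78 × 2.67 = 2.0826 K.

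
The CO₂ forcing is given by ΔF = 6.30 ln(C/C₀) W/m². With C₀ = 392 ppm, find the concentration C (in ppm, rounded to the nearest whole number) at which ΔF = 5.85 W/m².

C ≈ 992 ppm

Set 6.30 ln(C/392) = 5.85, so ln(C/392) = 5.85/6.30 = 0.92857.
Then C/392 = e^0.92857 = 2.53089, giving C = 392 × 2.53089 = 992.11 ppm.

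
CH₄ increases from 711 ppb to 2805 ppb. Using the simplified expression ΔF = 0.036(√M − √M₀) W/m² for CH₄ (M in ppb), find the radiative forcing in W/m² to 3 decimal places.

ΔF = 0.947 W/m²

CH₄: 0.036 × (√2805 − √711) = 0.036 × (52.9623 − 26.6646) = 0.036 × 26.2977 = 0.9467 W/m².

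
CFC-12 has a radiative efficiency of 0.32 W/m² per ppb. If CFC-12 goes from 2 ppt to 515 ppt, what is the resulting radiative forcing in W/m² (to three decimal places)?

ΔF = 0.164 W/m²

CFC-12: Δ = 515 − 2 = 513 ppt = 0.513 ppb; ΔF = 0.32 × 0.513 = 0.1642 W/m².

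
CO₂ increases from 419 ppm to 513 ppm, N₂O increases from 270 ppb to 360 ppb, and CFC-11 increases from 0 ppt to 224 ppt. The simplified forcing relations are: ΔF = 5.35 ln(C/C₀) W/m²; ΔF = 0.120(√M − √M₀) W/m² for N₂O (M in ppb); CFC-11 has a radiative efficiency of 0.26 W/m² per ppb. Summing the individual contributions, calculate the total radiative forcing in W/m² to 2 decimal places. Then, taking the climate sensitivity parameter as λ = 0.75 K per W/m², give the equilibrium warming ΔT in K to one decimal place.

CO₂: 5.35 × ln(513/419) = 5.35 × ln(1.22434) = 5.35 × 0.20240 = 1.0828 W/m².
N₂O: 0.120 × (√360 − √270) = 0.120 × (18.9737 − 16.4317) = 0.120 × 2.5420 = 0.3050 W/m².
CFC-11: Δ = 224 − 0 = 224 ppt = 0.224 ppb; ΔF = 0.26 × 0.224 = 0.0582 W/m².
Total ΔF = 1.0828 + 0.3050 + 0.0582 = 1.4460 W/m².
ΔT = λ ΔF = 0.75 × 1.45 = 1.0875 K.

ΔF = 1.45 W/m²; ΔT = 1.1 K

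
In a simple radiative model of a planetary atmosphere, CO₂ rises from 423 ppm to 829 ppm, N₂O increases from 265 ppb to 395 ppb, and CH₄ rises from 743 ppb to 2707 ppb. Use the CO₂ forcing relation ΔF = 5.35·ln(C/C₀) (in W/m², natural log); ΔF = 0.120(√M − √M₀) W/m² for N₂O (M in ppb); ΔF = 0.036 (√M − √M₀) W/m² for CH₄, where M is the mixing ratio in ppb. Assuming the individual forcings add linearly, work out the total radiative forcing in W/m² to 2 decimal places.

ΔF = 4.92 W/m²

CO₂: 5.35 × ln(829/423) = 5.35 × ln(1.95981) = 5.35 × 0.67285 = 3.5997 W/m².
N₂O: 0.120 × (√395 − √265) = 0.120 × (19.8746 − 16.2788) = 0.120 × 3.5958 = 0.4315 W/m².
CH₄: 0.036 × (√2707 − √743) = 0.036 × (52.0288 − 27.2580) = 0.036 × 24.7708 = 0.8917 W/m².
Total ΔF = 3.5997 + 0.4315 + 0.8917 = 4.9229 W/m².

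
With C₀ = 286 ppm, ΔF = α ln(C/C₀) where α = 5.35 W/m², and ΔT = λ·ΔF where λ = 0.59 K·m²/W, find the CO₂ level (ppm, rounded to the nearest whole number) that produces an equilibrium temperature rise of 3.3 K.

Required forcing: ΔF = ΔT/λ = 3.3/0.59 = 5.5932 W/m².
Then ln(C/286) = ΔF/5.35 = 5.5932/5.35 = 1.04546.
So C = 286 × e^1.04546 = 286 × 2.84471 = 813.59 ppm.

C ≈ 814 ppm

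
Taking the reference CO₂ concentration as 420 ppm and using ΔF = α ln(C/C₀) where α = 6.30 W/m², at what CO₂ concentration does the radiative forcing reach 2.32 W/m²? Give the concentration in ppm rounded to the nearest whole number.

Set 6.30 ln(C/420) = 2.32, so ln(C/420) = 2.32/6.30 = 0.36825.
Then C/420 = e^0.36825 = 1.44520, giving C = 420 × 1.44520 = 606.98 ppm.

C ≈ 607 ppm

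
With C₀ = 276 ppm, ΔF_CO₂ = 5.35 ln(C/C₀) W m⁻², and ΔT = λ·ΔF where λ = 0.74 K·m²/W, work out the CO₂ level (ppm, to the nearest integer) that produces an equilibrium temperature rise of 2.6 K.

C ≈ 532 ppm

Required forcing: ΔF = ΔT/λ = 2.6/0.74 = 3.5135 W/m².
Then ln(C/276) = ΔF/5.35 = 3.5135/5.35 = 0.65673.
So C = 276 × e^0.65673 = 276 × 1.92848 = 532.26 ppm.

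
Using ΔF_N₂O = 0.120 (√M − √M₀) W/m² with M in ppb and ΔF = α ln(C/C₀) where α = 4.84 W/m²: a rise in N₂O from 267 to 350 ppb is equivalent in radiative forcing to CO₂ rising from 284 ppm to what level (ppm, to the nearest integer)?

N₂O forcing: 0.120 × (√350 − √267) = 0.120 × (18.7083 − 16.3401) = 0.120 × 2.3682 = 0.28418 W/m².
Set 4.84 ln(C/284) = 0.28418: ln(C/284) = 0.28418/4.84 = 0.05871, so C = 284 × e^0.05871 = 284 × 1.06047 = 301.17 ppm.

C ≈ 301 ppm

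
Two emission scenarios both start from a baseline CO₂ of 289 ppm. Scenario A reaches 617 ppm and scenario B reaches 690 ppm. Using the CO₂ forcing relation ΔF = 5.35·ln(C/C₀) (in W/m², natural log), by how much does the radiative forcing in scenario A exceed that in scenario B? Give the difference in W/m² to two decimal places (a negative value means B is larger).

ΔF_A − ΔF_B = -0.60 W/m²

ΔF_A = 5.35 ln(617/289) = 5.35 × 0.75844 = 4.0577 W/m².
ΔF_B = 5.35 ln(690/289) = 5.35 × 0.87026 = 4.6559 W/m².
Difference: 4.0577 − 4.6559 = -0.5982 W/m².
(Equivalently, ΔF_A − ΔF_B = 5.35 ln(617/690) = 5.35 × -0.11182 = -0.5982 W/m².)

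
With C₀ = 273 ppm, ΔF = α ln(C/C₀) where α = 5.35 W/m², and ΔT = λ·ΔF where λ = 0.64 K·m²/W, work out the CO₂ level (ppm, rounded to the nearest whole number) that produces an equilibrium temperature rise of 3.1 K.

Required forcing: ΔF = ΔT/λ = 3.1/0.64 = 4.8438 W/m².
Then ln(C/273) = ΔF/5.35 = 4.8438/5.35 = 0.90538.
So C = 273 × e^0.90538 = 273 × 2.47287 = 675.09 ppm.

C ≈ 675 ppm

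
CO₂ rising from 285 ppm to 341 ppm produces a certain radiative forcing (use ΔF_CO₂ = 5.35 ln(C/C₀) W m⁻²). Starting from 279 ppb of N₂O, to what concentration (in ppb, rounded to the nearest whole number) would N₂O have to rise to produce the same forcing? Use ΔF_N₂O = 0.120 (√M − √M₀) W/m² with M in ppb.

CO₂ forcing: 5.35 × ln(341/285) = 5.35 × 0.179393 = 0.95975 W/m².
Set 0.120(√M − √279) = 0.95975: √M = 0.95975/0.120 + √279 = 7.9979 + 16.7033 = 24.7012.
M = (24.7012)² = 610.15 ppb.

M ≈ 610 ppb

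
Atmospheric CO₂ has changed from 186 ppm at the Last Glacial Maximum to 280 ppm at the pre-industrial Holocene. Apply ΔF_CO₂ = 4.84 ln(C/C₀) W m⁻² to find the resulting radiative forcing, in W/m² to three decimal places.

ΔF = 1.980 W/m²

CO₂ absorption bands are partially saturated, so forcing scales with the logarithm of the concentration ratio.
CO₂: 4.84 × ln(280/186) = 4.84 × ln(1.50538) = 4.84 × 0.40905 = 1.9798 W/m².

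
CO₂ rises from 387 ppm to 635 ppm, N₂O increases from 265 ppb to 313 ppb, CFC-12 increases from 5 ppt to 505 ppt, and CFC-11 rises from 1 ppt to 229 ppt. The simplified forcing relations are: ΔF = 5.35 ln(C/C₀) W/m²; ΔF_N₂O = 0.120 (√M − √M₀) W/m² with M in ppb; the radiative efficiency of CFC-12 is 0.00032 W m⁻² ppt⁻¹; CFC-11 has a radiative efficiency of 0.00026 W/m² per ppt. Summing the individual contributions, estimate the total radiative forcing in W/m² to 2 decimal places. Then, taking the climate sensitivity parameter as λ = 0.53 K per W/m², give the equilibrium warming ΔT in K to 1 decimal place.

CO₂: 5.35 × ln(635/387) = 5.35 × ln(1.64083) = 5.35 × 0.49520 = 2.6493 W/m².
N₂O: 0.120 × (√313 − √265) = 0.120 × (17.6918 − 16.2788) = 0.120 × 1.4130 = 0.1696 W/m².
CFC-12: ΔF = 0.00032 × (505 − 5) = 0.00032 × 500 = 0.1600 W/m².
CFC-11: ΔF = 0.00026 × (229 − 1) = 0.00026 × 228 = 0.0593 W/m².
Total ΔF = 2.6493 + 0.1696 + 0.1600 + 0.0593 = 3.0382 W/m².
ΔT = λ ΔF = 0.53 × 3.04 = 1.6112 K.

ΔF = 3.04 W/m²; ΔT = 1.6 K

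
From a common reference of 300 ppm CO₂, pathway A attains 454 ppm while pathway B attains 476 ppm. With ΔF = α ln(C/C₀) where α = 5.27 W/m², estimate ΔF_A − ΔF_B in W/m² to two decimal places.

ΔF_A = 5.27 ln(454/300) = 5.27 × 0.41431 = 2.1834 W/m².
ΔF_B = 5.27 ln(476/300) = 5.27 × 0.46164 = 2.4328 W/m².
Difference: 2.1834 − 2.4328 = -0.2494 W/m².
(Equivalently, ΔF_A − ΔF_B = 5.27 ln(454/476) = 5.27 × -0.04732 = -0.2494 W/m².)

ΔF_A − ΔF_B = -0.25 W/m²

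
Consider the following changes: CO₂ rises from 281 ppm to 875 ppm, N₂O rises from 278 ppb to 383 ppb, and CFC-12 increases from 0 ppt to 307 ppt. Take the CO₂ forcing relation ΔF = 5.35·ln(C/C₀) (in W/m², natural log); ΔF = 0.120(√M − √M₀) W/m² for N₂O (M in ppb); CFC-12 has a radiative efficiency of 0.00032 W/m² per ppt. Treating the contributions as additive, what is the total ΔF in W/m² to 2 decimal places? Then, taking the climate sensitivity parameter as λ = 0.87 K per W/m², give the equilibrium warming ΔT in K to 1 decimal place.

ΔF = 6.52 W/m²; ΔT = 5.7 K

CO₂: 5.35 × ln(875/281) = 5.35 × ln(3.11388) = 5.35 × 1.13587 = 6.0769 W/m².
N₂O: 0.120 × (√383 − √278) = 0.120 × (19.5704 − 16.6733) = 0.120 × 2.8971 = 0.3477 W/m².
CFC-12: ΔF = 0.00032 × (307 − 0) = 0.00032 × 307 = 0.0982 W/m².
Total ΔF = 6.0769 + 0.3477 + 0.0982 = 6.5228 W/m².
ΔT = λ ΔF = 0.87 × 6.52 = 5.6724 K.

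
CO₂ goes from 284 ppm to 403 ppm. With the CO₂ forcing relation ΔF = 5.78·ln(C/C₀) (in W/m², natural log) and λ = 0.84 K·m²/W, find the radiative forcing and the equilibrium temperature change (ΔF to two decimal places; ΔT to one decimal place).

CO₂: 5.78 × ln(403/284) = 5.78 × ln(1.41901) = 5.78 × 0.34996 = 2.0228 W/m².
ΔT = λ ΔF = 0.84 × 2.02 = 1.6968 K.

ΔF = 2.02 W/m²; ΔT = 1.7 K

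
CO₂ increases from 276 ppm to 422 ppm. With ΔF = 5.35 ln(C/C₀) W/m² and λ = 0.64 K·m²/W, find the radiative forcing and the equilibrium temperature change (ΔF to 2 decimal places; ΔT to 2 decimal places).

CO₂: 5.35 × ln(422/276) = 5.35 × ln(1.52899) = 5.35 × 0.42461 = 2.2717 W/m².
ΔT = λ ΔF = 0.64 × 2.27 = 1.4528 K.

ΔF = 2.27 W/m²; ΔT = 1.45 K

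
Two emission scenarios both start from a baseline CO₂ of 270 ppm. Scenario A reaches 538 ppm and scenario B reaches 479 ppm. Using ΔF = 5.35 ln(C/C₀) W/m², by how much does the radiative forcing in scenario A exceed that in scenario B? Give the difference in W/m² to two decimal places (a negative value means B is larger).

ΔF_A − ΔF_B = 0.62 W/m²

ΔF_A = 5.35 ln(538/270) = 5.35 × 0.68944 = 3.6885 W/m².
ΔF_B = 5.35 ln(479/270) = 5.35 × 0.57328 = 3.0670 W/m².
Difference: 3.6885 − 3.0670 = 0.6215 W/m².
(Equivalently, ΔF_A − ΔF_B = 5.35 ln(538/479) = 5.35 × 0.11616 = 0.6215 W/m².)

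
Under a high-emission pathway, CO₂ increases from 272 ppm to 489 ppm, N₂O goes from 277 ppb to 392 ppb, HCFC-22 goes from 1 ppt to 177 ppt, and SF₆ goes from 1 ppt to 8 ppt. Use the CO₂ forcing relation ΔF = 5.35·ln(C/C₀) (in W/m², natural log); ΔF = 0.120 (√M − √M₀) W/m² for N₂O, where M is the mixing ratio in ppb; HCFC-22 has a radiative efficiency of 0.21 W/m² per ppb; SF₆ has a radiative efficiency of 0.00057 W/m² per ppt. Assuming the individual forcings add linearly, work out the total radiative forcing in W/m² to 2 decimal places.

ΔF = 3.56 W/m²

CO₂: 5.35 × ln(489/272) = 5.35 × ln(1.79779) = 5.35 × 0.58656 = 3.1381 W/m².
N₂O: 0.120 × (√392 − √277) = 0.120 × (19.7990 − 16.6433) = 0.120 × 3.1557 = 0.3787 W/m².
HCFC-22: Δ = 177 − 1 = 176 ppt = 0.176 ppb; ΔF = 0.21 × 0.176 = 0.0370 W/m².
SF₆: ΔF = 0.00057 × (8 − 1) = 0.00057 × 7 = 0.0040 W/m².
Total ΔF = 3.1381 + 0.3787 + 0.0370 + 0.0040 = 3.5578 W/m².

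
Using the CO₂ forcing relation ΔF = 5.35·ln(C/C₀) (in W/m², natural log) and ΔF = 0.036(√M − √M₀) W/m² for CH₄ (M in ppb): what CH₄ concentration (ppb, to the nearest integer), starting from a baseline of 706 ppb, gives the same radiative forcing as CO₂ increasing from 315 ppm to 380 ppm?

M ≈ 2965 ppb

CO₂ forcing: 5.35 × ln(380/315) = 5.35 × 0.187599 = 1.00365 W/m².
Set 0.036(√M − √706) = 1.00365: √M = 1.00365/0.036 + √706 = 27.8792 + 26.5707 = 54.4499.
M = (54.4499)² = 2964.79 ppb.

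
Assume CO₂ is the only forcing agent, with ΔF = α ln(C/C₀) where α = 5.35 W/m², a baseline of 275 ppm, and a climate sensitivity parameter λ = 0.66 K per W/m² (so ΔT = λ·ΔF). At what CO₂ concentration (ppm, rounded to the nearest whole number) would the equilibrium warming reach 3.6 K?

C ≈ 762 ppm

Required forcing: ΔF = ΔT/λ = 3.6/0.66 = 5.4545 W/m².
Then ln(C/275) = ΔF/5.35 = 5.4545/5.35 = 1.01953.
So C = 275 × e^1.01953 = 275 × 2.77189 = 762.27 ppm.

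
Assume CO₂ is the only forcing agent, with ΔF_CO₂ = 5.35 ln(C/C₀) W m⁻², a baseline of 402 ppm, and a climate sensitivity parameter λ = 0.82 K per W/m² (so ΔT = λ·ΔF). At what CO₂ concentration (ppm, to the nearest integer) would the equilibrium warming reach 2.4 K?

C ≈ 695 ppm

Required forcing: ΔF = ΔT/λ = 2.4/0.82 = 2.9268 W/m².
Then ln(C/402) = ΔF/5.35 = 2.9268/5.35 = 0.54707.
So C = 402 × e^0.54707 = 402 × 1.72818 = 694.73 ppm.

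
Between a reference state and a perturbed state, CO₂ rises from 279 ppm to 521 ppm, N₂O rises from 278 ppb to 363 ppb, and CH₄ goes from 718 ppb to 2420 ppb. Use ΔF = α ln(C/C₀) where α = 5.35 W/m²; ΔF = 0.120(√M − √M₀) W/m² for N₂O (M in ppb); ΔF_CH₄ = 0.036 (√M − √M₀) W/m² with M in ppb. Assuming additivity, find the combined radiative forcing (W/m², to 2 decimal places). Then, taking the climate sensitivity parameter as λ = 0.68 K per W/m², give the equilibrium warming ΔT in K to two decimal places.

ΔF = 4.43 W/m²; ΔT = 3.01 K

CO₂: 5.35 × ln(521/279) = 5.35 × ln(1.86738) = 5.35 × 0.62454 = 3.3413 W/m².
N₂O: 0.120 × (√363 − √278) = 0.120 × (19.0526 − 16.6733) = 0.120 × 2.3793 = 0.2855 W/m².
CH₄: 0.036 × (√2420 − √718) = 0.036 × (49.1935 − 26.7955) = 0.036 × 22.3980 = 0.8063 W/m².
Total ΔF = 3.3413 + 0.2855 + 0.8063 = 4.4331 W/m².
ΔT = λ ΔF = 0.68 × 4.43 = 3.0124 K.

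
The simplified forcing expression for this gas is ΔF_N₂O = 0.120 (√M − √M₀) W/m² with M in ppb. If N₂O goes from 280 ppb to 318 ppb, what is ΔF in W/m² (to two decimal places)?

N₂O: 0.120 × (√318 − √280) = 0.120 × (17.8326 − 16.7332) = 0.120 × 1.0994 = 0.1319 W/m².

ΔF = 0.13 W/m²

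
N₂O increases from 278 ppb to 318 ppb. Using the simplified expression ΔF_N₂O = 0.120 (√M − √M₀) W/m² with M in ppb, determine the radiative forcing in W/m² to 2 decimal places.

ΔF = 0.14 W/m²

N₂O: 0.120 × (√318 − √278) = 0.120 × (17.8326 − 16.6733) = 0.120 × 1.1593 = 0.1391 W/m².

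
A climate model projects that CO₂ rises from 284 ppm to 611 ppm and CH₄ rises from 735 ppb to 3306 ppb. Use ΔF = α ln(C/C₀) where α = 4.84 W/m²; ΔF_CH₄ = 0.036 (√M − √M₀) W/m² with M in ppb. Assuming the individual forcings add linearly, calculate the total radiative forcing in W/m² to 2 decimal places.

ΔF = 4.80 W/m²

CO₂: 4.84 × ln(611/284) = 4.84 × ln(2.15141) = 4.84 × 0.76612 = 3.7080 W/m².
CH₄: 0.036 × (√3306 − √735) = 0.036 × (57.4978 − 27.1109) = 0.036 × 30.3869 = 1.0939 W/m².
Total ΔF = 3.7080 + 1.0939 = 4.8019 W/m².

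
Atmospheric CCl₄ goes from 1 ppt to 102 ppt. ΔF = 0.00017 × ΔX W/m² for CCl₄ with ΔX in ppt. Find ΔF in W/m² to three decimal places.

ΔF = 0.017 W/m²

CCl₄: ΔF = 0.00017 × (102 − 1) = 0.00017 × 101 = 0.0172 W/m².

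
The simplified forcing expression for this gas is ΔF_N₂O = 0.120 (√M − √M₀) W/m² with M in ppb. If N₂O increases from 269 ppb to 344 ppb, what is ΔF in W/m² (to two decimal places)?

N₂O: 0.120 × (√344 − √269) = 0.120 × (18.5472 − 16.4012) = 0.120 × 2.1460 = 0.2575 W/m².

ΔF = 0.26 W/m²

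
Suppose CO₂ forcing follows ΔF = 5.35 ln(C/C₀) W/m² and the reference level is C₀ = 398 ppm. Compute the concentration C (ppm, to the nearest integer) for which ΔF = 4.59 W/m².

Set 5.35 ln(C/398) = 4.59, so ln(C/398) = 4.59/5.35 = 0.85794.
Then C/398 = e^0.85794 = 2.35830, giving C = 398 × 2.35830 = 938.60 ppm.

C ≈ 939 ppm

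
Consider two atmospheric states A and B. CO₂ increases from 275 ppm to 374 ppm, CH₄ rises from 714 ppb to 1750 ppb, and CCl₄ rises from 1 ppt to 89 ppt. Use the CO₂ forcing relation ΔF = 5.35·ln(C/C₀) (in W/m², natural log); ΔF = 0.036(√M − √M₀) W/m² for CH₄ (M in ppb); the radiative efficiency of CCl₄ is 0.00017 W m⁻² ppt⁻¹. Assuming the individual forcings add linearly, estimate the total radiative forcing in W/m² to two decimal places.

CO₂: 5.35 × ln(374/275) = 5.35 × ln(1.36000) = 5.35 × 0.30748 = 1.6450 W/m².
CH₄: 0.036 × (√1750 − √714) = 0.036 × (41.8330 − 26.7208) = 0.036 × 15.1122 = 0.5440 W/m².
CCl₄: ΔF = 0.00017 × (89 − 1) = 0.00017 × 88 = 0.0150 W/m².
Total ΔF = 1.6450 + 0.5440 + 0.0150 = 2.2040 W/m².

ΔF = 2.20 W/m²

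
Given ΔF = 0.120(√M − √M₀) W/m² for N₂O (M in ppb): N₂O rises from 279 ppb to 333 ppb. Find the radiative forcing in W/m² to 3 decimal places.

N₂O: 0.120 × (√333 − √279) = 0.120 × (18.2483 − 16.7033) = 0.120 × 1.5450 = 0.1854 W/m².

ΔF = 0.185 W/m²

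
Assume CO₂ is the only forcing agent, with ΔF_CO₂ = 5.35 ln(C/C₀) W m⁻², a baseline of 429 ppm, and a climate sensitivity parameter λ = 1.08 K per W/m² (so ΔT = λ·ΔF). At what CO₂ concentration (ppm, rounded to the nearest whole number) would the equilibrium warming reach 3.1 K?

Required forcing: ΔF = ΔT/λ = 3.1/1.08 = 2.8704 W/m².
Then ln(C/429) = ΔF/5.35 = 2.8704/5.35 = 0.53652.
So C = 429 × e^0.53652 = 429 × 1.71005 = 733.61 ppm.

C ≈ 734 ppm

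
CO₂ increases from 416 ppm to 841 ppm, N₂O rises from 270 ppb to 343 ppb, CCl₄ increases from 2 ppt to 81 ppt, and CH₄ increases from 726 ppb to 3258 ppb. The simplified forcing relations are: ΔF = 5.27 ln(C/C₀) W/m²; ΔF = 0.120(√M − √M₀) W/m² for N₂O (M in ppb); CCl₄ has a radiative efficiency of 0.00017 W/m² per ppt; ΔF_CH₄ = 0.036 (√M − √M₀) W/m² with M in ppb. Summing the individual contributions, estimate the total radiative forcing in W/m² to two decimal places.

ΔF = 5.06 W/m²

CO₂: 5.27 × ln(841/416) = 5.27 × ln(2.02163) = 5.27 × 0.70390 = 3.7096 W/m².
N₂O: 0.120 × (√343 − √270) = 0.120 × (18.5203 − 16.4317) = 0.120 × 2.0886 = 0.2506 W/m².
CCl₄: ΔF = 0.00017 × (81 − 2) = 0.00017 × 79 = 0.0134 W/m².
CH₄: 0.036 × (√3258 − √726) = 0.036 × (57.0789 − 26.9444) = 0.036 × 30.1345 = 1.0848 W/m².
Total ΔF = 3.7096 + 0.2506 + 0.0134 + 1.0848 = 5.0584 W/m².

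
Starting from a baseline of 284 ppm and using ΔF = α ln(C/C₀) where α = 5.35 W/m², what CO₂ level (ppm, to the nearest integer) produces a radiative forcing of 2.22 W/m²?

C ≈ 430 ppm

Set 5.35 ln(C/284) = 2.22, so ln(C/284) = 2.22/5.35 = 0.41495.
Then C/284 = e^0.41495 = 1.51430, giving C = 284 × 1.51430 = 430.06 ppm.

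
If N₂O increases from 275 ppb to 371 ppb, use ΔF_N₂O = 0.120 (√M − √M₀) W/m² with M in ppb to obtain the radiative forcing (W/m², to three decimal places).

N₂O: 0.120 × (√371 − √275) = 0.120 × (19.2614 − 16.5831) = 0.120 × 2.6783 = 0.3214 W/m².

ΔF = 0.321 W/m²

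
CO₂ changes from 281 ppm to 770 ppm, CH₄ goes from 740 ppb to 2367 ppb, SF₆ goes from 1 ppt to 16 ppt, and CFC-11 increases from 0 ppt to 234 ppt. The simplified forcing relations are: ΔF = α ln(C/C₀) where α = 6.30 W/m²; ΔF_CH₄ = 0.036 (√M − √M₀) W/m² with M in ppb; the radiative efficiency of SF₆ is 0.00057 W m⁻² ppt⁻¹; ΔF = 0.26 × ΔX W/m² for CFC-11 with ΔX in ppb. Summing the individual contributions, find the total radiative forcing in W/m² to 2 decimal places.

CO₂: 6.30 × ln(770/281) = 6.30 × ln(2.74021) = 6.30 × 1.00803 = 6.3506 W/m².
CH₄: 0.036 × (√2367 − √740) = 0.036 × (48.6518 − 27.2029) = 0.036 × 21.4489 = 0.7722 W/m².
SF₆: ΔF = 0.00057 × (16 − 1) = 0.00057 × 15 = 0.0086 W/m².
CFC-11: Δ = 234 − 0 = 234 ppt = 0.234 ppb; ΔF = 0.26 × 0.234 = 0.0608 W/m².
Total ΔF = 6.3506 + 0.7722 + 0.0086 + 0.0608 = 7.1922 W/m².

ΔF = 7.19 W/m²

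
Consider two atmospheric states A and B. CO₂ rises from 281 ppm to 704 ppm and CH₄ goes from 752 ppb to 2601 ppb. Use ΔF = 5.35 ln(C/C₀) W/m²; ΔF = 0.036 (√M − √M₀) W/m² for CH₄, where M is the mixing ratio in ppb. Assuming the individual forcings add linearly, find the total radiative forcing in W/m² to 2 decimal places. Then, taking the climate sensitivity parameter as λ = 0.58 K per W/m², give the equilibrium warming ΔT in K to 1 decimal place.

CO₂: 5.35 × ln(704/281) = 5.35 × ln(2.50534) = 5.35 × 0.91842 = 4.9135 W/m².
CH₄: 0.036 × (√2601 − √752) = 0.036 × (51.0000 − 27.4226) = 0.036 × 23.5774 = 0.8488 W/m².
Total ΔF = 4.9135 + 0.8488 = 5.7623 W/m².
ΔT = λ ΔF = 0.58 × 5.76 = 3.3408 K.

ΔF = 5.76 W/m²; ΔT = 3.3 K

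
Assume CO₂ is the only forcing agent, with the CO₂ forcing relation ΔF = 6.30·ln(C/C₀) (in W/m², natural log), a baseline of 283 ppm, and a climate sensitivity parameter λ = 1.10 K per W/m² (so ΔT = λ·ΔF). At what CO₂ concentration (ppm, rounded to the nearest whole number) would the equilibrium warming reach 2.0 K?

C ≈ 378 ppm

Required forcing: ΔF = ΔT/λ = 2.0/1.10 = 1.8182 W/m².
Then ln(C/283) = ΔF/6.30 = 1.8182/6.30 = 0.28860.
So C = 283 × e^0.28860 = 283 × 1.33456 = 377.68 ppm.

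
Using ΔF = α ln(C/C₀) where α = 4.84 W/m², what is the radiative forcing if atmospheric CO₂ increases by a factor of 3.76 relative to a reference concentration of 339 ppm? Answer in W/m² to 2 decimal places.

ΔF = 6.41 W/m²

Because the forcing depends only on the ratio C/C₀, the initial concentration does not enter.
ΔF = 4.84 × ln(3.76) = 4.84 × 1.32442 = 6.4102 W/m².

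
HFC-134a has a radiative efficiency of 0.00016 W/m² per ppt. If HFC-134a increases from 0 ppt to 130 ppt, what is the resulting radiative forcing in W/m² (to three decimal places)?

ΔF = 0.021 W/m²

HFC-134a: ΔF = 0.00016 × (130 − 0) = 0.00016 × 130 = 0.0208 W/m².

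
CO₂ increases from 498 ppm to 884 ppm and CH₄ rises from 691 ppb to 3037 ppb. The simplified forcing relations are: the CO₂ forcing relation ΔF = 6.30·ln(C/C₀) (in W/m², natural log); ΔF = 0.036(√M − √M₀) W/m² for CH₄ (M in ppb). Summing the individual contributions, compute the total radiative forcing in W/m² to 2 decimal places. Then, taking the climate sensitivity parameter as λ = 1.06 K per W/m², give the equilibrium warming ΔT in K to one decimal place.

ΔF = 4.65 W/m²; ΔT = 4.9 K

CO₂: 6.30 × ln(884/498) = 6.30 × ln(1.77510) = 6.30 × 0.57386 = 3.6153 W/m².
CH₄: 0.036 × (√3037 − √691) = 0.036 × (55.1090 − 26.2869) = 0.036 × 28.8221 = 1.0376 W/m².
Total ΔF = 3.6153 + 1.0376 = 4.6529 W/m².
ΔT = λ ΔF = 1.06 × 4.65 = 4.9290 K.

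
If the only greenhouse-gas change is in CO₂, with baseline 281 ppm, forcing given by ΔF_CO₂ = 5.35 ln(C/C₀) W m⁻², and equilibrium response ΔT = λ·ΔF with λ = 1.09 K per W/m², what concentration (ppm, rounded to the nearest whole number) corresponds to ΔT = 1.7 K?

C ≈ 376 ppm

Required forcing: ΔF = ΔT/λ = 1.7/1.09 = 1.5596 W/m².
Then ln(C/281) = ΔF/5.35 = 1.5596/5.35 = 0.29151.
So C = 281 × e^0.29151 = 281 × 1.33845 = 376.10 ppm.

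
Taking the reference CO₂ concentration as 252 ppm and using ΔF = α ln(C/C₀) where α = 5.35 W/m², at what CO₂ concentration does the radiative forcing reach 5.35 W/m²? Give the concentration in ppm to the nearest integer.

C ≈ 685 ppm

Set 5.35 ln(C/252) = 5.35, so ln(C/252) = 5.35/5.35 = 1.00000.
Then C/252 = e^1.00000 = 2.71828, giving C = 252 × 2.71828 = 685.01 ppm.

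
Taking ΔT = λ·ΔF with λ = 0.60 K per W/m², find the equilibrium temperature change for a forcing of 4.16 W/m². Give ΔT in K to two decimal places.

ΔT = 2.50 K

ΔT = λ ΔF = 0.60 × 4.16 = 2.4960 K.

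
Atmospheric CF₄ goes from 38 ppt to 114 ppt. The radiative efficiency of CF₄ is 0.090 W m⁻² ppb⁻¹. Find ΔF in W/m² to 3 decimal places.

CF₄: Δ = 114 − 38 = 76 ppt = 0.076 ppb; ΔF = 0.090 × 0.076 = 0.0068 W/m².

ΔF = 0.007 W/m²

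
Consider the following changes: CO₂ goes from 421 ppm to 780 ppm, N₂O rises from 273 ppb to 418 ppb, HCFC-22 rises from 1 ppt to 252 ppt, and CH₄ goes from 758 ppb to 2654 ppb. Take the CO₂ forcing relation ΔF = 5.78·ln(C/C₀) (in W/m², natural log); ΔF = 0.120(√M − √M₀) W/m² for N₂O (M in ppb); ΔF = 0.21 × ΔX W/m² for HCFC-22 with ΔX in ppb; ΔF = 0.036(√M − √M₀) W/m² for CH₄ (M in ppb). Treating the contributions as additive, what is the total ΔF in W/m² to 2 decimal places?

CO₂: 5.78 × ln(780/421) = 5.78 × ln(1.85273) = 5.78 × 0.61666 = 3.5643 W/m².
N₂O: 0.120 × (√418 − √273) = 0.120 × (20.4450 − 16.5227) = 0.120 × 3.9223 = 0.4707 W/m².
HCFC-22: Δ = 252 − 1 = 251 ppt = 0.251 ppb; ΔF = 0.21 × 0.251 = 0.0527 W/m².
CH₄: 0.036 × (√2654 − √758) = 0.036 × (51.5170 − 27.5318) = 0.036 × 23.9852 = 0.8635 W/m².
Total ΔF = 3.5643 + 0.4707 + 0.0527 + 0.8635 = 4.9512 W/m².

ΔF = 4.95 W/m²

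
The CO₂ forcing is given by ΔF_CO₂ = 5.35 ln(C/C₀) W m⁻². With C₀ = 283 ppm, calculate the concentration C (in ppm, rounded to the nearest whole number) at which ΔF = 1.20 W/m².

C ≈ 354 ppm

Set 5.35 ln(C/283) = 1.20, so ln(C/283) = 1.20/5.35 = 0.22430.
Then C/283 = e^0.22430 = 1.25145, giving C = 283 × 1.25145 = 354.16 ppm.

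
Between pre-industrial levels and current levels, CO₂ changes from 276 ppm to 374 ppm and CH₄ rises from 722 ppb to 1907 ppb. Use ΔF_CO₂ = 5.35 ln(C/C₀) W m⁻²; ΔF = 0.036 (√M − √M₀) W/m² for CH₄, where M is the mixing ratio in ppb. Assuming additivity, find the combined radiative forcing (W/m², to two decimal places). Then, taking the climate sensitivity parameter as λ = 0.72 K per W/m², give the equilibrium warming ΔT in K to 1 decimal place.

ΔF = 2.23 W/m²; ΔT = 1.6 K

CO₂: 5.35 × ln(374/276) = 5.35 × ln(1.35507) = 5.35 × 0.30385 = 1.6256 W/m².
CH₄: 0.036 × (√1907 − √722) = 0.036 × (43.6692 − 26.8701) = 0.036 × 16.7991 = 0.6048 W/m².
Total ΔF = 1.6256 + 0.6048 = 2.2304 W/m².
ΔT = λ ΔF = 0.72 × 2.23 = 1.6056 K.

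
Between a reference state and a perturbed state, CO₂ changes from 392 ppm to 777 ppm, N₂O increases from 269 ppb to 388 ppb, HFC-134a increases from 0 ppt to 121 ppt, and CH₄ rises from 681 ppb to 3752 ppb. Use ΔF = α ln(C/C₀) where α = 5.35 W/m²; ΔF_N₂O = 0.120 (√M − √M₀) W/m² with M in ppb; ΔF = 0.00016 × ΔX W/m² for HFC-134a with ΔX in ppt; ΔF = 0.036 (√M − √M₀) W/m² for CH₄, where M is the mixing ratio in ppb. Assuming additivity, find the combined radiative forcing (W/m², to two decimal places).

CO₂: 5.35 × ln(777/392) = 5.35 × ln(1.98214) = 5.35 × 0.68418 = 3.6604 W/m².
N₂O: 0.120 × (√388 − √269) = 0.120 × (19.6977 − 16.4012) = 0.120 × 3.2965 = 0.3956 W/m².
HFC-134a: ΔF = 0.00016 × (121 − 0) = 0.00016 × 121 = 0.0194 W/m².
CH₄: 0.036 × (√3752 − √681) = 0.036 × (61.2536 − 26.0960) = 0.036 × 35.1576 = 1.2657 W/m².
Total ΔF = 3.6604 + 0.3956 + 0.0194 + 1.2657 = 5.3411 W/m².

ΔF = 5.34 W/m²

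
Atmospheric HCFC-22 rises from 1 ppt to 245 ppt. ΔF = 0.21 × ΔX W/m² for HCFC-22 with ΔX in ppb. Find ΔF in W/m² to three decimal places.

HCFC-22: Δ = 245 − 1 = 244 ppt = 0.244 ppb; ΔF = 0.21 × 0.244 = 0.0512 W/m².

ΔF = 0.051 W/m²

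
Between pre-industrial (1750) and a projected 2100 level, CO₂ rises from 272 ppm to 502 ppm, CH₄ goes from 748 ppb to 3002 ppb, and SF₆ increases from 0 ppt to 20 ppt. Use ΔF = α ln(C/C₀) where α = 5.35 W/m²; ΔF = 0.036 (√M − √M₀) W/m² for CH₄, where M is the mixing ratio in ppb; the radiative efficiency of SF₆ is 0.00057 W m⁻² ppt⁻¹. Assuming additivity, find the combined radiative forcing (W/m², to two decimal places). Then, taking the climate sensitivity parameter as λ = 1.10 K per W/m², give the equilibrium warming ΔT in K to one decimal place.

CO₂: 5.35 × ln(502/272) = 5.35 × ln(1.84559) = 5.35 × 0.61280 = 3.2785 W/m².
CH₄: 0.036 × (√3002 − √748) = 0.036 × (54.7905 − 27.3496) = 0.036 × 27.4409 = 0.9879 W/m².
SF₆: ΔF = 0.00057 × (20 − 0) = 0.00057 × 20 = 0.0114 W/m².
Total ΔF = 3.2785 + 0.9879 + 0.0114 = 4.2778 W/m².
ΔT = λ ΔF = 1.10 × 4.28 = 4.7080 K.

ΔF = 4.28 W/m²; ΔT = 4.7 K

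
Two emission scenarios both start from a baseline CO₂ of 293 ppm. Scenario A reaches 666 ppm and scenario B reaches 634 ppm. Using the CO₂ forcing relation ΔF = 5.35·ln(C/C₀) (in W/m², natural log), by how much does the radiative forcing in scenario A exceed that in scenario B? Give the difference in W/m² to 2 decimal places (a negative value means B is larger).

ΔF_A = 5.35 ln(666/293) = 5.35 × 0.82112 = 4.3930 W/m².
ΔF_B = 5.35 ln(634/293) = 5.35 × 0.77188 = 4.1296 W/m².
Difference: 4.3930 − 4.1296 = 0.2634 W/m².

ΔF_A − ΔF_B = 0.26 W/m²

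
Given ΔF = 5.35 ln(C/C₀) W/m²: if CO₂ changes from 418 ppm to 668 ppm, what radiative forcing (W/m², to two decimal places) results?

ΔF = 2.51 W/m²

CO₂ absorption bands are partially saturated, so forcing scales with the logarithm of the concentration ratio.
CO₂: 5.35 × ln(668/418) = 5.35 × ln(1.59809) = 5.35 × 0.46881 = 2.5081 W/m².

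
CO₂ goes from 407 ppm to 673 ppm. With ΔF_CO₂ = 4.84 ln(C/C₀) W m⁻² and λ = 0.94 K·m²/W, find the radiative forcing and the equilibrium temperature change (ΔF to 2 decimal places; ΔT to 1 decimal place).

CO₂: 4.84 × ln(673/407) = 4.84 × ln(1.65356) = 4.84 × 0.50293 = 2.4342 W/m².
ΔT = λ ΔF = 0.94 × 2.43 = 2.2842 K.

ΔF = 2.43 W/m²; ΔT = 2.3 K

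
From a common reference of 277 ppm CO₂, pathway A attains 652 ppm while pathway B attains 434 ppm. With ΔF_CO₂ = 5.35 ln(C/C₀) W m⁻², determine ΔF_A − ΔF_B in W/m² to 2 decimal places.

ΔF_A − ΔF_B = 2.18 W/m²

ΔF_A = 5.35 ln(652/277) = 5.35 × 0.85603 = 4.5798 W/m².
ΔF_B = 5.35 ln(434/277) = 5.35 × 0.44903 = 2.4023 W/m².
Difference: 4.5798 − 2.4023 = 2.1775 W/m².
(Equivalently, ΔF_A − ΔF_B = 5.35 ln(652/434) = 5.35 × 0.40700 = 2.1775 W/m².)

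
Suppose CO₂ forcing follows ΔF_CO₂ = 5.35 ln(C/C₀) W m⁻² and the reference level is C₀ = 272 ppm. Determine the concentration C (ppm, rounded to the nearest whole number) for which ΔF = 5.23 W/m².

Set 5.35 ln(C/272) = 5.23, so ln(C/272) = 5.23/5.35 = 0.97757.
Then C/272 = e^0.97757 = 2.65799, giving C = 272 × 2.65799 = 722.97 ppm.

C ≈ 723 ppm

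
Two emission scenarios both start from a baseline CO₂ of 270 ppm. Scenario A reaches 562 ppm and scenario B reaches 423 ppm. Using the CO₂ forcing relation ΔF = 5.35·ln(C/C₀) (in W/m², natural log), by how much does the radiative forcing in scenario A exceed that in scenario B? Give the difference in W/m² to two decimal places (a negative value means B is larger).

ΔF_A − ΔF_B = 1.52 W/m²

ΔF_A = 5.35 ln(562/270) = 5.35 × 0.73308 = 3.9220 W/m².
ΔF_B = 5.35 ln(423/270) = 5.35 × 0.44895 = 2.4019 W/m².
Difference: 3.9220 − 2.4019 = 1.5201 W/m².
(Equivalently, ΔF_A − ΔF_B = 5.35 ln(562/423) = 5.35 × 0.28413 = 1.5201 W/m².)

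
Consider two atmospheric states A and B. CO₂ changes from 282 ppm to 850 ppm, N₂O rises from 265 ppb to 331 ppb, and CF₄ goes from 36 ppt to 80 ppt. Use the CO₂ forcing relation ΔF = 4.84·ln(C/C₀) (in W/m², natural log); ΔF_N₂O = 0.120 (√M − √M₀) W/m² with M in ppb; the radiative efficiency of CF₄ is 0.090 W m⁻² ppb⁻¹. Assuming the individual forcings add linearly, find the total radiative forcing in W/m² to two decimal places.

ΔF = 5.57 W/m²

CO₂: 4.84 × ln(850/282) = 4.84 × ln(3.01418) = 4.84 × 1.10333 = 5.3401 W/m².
N₂O: 0.120 × (√331 − √265) = 0.120 × (18.1934 − 16.2788) = 0.120 × 1.9146 = 0.2298 W/m².
CF₄: Δ = 80 − 36 = 44 ppt = 0.044 ppb; ΔF = 0.090 × 0.044 = 0.0040 W/m².
Total ΔF = 5.3401 + 0.2298 + 0.0040 = 5.5739 W/m².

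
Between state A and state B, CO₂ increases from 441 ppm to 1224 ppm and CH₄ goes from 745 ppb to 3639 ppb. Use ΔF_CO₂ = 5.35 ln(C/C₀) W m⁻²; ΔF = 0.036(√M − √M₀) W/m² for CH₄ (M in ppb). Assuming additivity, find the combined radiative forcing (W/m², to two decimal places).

ΔF = 6.65 W/m²

CO₂: 5.35 × ln(1224/441) = 5.35 × ln(2.77551) = 5.35 × 1.02083 = 5.4614 W/m².
CH₄: 0.036 × (√3639 − √745) = 0.036 × (60.3241 − 27.2947) = 0.036 × 33.0294 = 1.1891 W/m².
Total ΔF = 5.4614 + 1.1891 = 6.6505 W/m².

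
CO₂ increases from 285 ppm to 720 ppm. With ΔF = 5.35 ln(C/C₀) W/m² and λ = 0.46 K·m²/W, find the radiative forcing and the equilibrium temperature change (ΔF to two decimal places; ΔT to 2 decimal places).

ΔF = 4.96 W/m²; ΔT = 2.28 K

CO₂: 5.35 × ln(720/285) = 5.35 × ln(2.52632) = 5.35 × 0.92676 = 4.9582 W/m².
ΔT = λ ΔF = 0.46 × 4.96 = 2.2816 K.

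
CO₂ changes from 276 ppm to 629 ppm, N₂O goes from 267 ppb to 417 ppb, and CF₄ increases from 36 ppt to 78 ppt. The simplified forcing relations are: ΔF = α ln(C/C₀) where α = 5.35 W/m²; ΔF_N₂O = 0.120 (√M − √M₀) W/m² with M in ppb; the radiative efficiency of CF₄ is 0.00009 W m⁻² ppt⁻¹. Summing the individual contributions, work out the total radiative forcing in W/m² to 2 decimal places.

ΔF = 4.90 W/m²

CO₂: 5.35 × ln(629/276) = 5.35 × ln(2.27899) = 5.35 × 0.82373 = 4.4070 W/m².
N₂O: 0.120 × (√417 − √267) = 0.120 × (20.4206 − 16.3401) = 0.120 × 4.0805 = 0.4897 W/m².
CF₄: ΔF = 0.00009 × (78 − 36) = 0.00009 × 42 = 0.0038 W/m².
Total ΔF = 4.4070 + 0.4897 + 0.0038 = 4.9005 W/m².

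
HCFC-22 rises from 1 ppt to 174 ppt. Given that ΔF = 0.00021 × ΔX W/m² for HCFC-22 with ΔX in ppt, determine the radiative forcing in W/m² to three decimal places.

ΔF = 0.036 W/m²

HCFC-22: ΔF = 0.00021 × (174 − 1) = 0.00021 × 173 = 0.0363 W/m².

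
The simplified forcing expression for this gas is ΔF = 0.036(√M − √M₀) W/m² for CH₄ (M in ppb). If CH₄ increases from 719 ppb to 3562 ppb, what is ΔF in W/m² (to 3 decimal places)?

ΔF = 1.183 W/m²

CH₄: 0.036 × (√3562 − √719) = 0.036 × (59.6825 − 26.8142) = 0.036 × 32.8683 = 1.1833 W/m².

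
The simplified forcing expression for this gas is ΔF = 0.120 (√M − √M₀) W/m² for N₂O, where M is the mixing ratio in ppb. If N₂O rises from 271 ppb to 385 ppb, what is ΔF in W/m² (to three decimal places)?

N₂O: 0.120 × (√385 − √271) = 0.120 × (19.6214 − 16.4621) = 0.120 × 3.1593 = 0.3791 W/m².

ΔF = 0.379 W/m²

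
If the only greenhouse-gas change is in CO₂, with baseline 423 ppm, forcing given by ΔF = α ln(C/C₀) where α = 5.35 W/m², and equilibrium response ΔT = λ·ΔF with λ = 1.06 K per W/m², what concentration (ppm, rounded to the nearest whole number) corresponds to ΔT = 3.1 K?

C ≈ 731 ppm

Required forcing: ΔF = ΔT/λ = 3.1/1.06 = 2.9245 W/m².
Then ln(C/423) = ΔF/5.35 = 2.9245/5.35 = 0.54664.
So C = 423 × e^0.54664 = 423 × 1.72744 = 730.71 ppm.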